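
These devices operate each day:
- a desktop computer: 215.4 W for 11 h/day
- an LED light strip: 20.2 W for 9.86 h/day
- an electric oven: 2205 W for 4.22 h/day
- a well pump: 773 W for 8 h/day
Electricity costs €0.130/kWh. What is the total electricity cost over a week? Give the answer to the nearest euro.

€16

desktop computer: 215.4 W × 11 h × 7 d = 16,586 Wh = 16.59 kWh
LED light strip: 20.2 W × 9.86 h × 7 d = 1,394 Wh = 1.394 kWh
electric oven: 2205 W × 4.22 h × 7 d = 65,136 Wh = 65.14 kWh
well pump: 773 W × 8 h × 7 d = 43,288 Wh = 43.29 kWh
Total energy = 16.59 + 1.394 + 65.14 + 43.29 = 126.4 kWh
Cost = 126.4 kWh × €0.130 = €16.43 ≈ €16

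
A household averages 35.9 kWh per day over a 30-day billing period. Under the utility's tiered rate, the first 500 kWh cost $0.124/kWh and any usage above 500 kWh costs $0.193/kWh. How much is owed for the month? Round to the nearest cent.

$173.36

Usage = 35.9 kWh/day × 30 days = 1077 kWh
First 500 kWh × $0.124 = $62.00
Remaining 577 kWh × $0.193 = $111.36
Total = $173.36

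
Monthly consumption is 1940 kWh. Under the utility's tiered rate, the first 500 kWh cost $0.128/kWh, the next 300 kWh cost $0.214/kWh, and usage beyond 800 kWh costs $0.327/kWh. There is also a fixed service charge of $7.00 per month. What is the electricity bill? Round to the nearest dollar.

First 500 kWh × $0.128 = $64.00
Next 300 kWh × $0.214 = $64.20
Remaining 1140 kWh × $0.327 = $372.78
Energy charge = $500.98; + service $7.00 = $507.98 ≈ $508

$508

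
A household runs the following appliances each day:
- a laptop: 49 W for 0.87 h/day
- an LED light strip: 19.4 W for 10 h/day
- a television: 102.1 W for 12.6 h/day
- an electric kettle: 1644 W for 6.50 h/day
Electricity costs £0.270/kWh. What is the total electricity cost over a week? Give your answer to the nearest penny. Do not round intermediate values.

laptop: 49 W × 0.87 h × 7 d = 298 Wh = 0.2984 kWh
LED light strip: 19.4 W × 10 h × 7 d = 1,358 Wh = 1.358 kWh
television: 102.1 W × 12.6 h × 7 d = 9,005 Wh = 9.005 kWh
electric kettle: 1644 W × 6.50 h × 7 d = 74,802 Wh = 74.8 kWh
Total energy = 0.2984 + 1.358 + 9.005 + 74.8 = 85.46 kWh
Cost = 85.46 kWh × £0.270 = £23.08

£23.08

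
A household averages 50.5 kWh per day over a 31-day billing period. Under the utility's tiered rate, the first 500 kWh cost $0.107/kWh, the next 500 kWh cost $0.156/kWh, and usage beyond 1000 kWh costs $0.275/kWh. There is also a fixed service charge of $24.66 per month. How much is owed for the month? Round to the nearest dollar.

$312

Usage = 50.5 kWh/day × 31 days = 1565.5 kWh
First 500 kWh × $0.107 = $53.50
Next 500 kWh × $0.156 = $78.00
Remaining 565.5 kWh × $0.275 = $155.51
Energy charge = $287.01; + service $24.66 = $311.67 ≈ $312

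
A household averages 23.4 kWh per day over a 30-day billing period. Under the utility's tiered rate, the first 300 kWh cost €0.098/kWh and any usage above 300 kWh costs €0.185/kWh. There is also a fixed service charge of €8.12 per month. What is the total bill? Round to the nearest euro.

Usage = 23.4 kWh/day × 30 days = 702 kWh
First 300 kWh × €0.098 = €29.40
Remaining 402 kWh × €0.185 = €74.37
Energy charge = €103.77; + service €8.12 = €111.89 ≈ €112

€112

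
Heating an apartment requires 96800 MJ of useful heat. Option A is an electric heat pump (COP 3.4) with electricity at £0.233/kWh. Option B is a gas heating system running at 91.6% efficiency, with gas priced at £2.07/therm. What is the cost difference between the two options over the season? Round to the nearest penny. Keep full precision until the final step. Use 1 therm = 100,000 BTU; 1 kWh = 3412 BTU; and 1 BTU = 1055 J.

Heat load = 96800 MJ = 96,800,000,000 J / 1055 = 91,753,555 BTU
Gas: input = 91,753,555 / 0.916 = 100,167,636 BTU = 1,002 therm → 1,002 × £2.07 = £2,073.47
Heat pump: 91,753,555 BTU / 3412 = 26,890 kWh heat; / 3.4 = 7,909 kWh in → × £0.233 = £1,842.85
Difference = |£2,073.47 − £1,842.85| = £230.62

£230.62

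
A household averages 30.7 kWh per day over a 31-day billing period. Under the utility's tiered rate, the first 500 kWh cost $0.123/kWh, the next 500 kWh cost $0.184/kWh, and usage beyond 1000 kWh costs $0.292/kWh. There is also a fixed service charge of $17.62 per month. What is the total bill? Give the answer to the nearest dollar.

Usage = 30.7 kWh/day × 31 days = 951.7 kWh
First 500 kWh × $0.123 = $61.50
Next 451.7 kWh × $0.184 = $83.11
Remaining tier: 0 kWh (not reached)
Energy charge = $144.61; + service $17.62 = $162.23 ≈ $162

$162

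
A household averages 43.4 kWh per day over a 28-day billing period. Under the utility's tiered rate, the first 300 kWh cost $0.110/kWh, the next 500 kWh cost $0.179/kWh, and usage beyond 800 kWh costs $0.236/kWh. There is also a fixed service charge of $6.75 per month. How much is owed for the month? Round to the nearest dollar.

Usage = 43.4 kWh/day × 28 days = 1215.2 kWh
First 300 kWh × $0.110 = $33.00
Next 500 kWh × $0.179 = $89.50
Remaining 415.2 kWh × $0.236 = $97.99
Energy charge = $220.49; + service $6.75 = $227.24 ≈ $227

$227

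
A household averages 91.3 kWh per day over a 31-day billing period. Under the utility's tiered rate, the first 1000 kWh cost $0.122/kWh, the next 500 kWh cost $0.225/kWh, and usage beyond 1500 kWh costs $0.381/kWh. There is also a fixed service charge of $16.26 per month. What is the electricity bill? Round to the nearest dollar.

$758

Usage = 91.3 kWh/day × 31 days = 2830.3 kWh
First 1000 kWh × $0.122 = $122.00
Next 500 kWh × $0.225 = $112.50
Remaining 1330.3 kWh × $0.381 = $506.84
Energy charge = $741.34; + service $16.26 = $757.60 ≈ $758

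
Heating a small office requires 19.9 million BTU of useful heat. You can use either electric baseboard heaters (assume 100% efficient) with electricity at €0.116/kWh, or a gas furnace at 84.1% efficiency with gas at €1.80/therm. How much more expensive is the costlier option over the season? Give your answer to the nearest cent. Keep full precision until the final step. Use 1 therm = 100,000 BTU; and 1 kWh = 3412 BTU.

€250.63

Heat load = 19.9 × 10⁶ BTU = 19,900,000 BTU
Gas: input = 19,900,000 / 0.841 = 23,662,307 BTU = 236.6 therm → 236.6 × €1.80 = €425.92
Electric: 19,900,000 BTU / 3412 = 5,832 kWh → × €0.116 = €676.55
Difference = |€425.92 − €676.55| = €250.63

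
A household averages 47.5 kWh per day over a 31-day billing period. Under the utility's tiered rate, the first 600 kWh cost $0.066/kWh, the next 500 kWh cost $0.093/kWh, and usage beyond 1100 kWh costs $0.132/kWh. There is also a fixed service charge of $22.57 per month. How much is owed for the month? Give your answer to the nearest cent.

Usage = 47.5 kWh/day × 31 days = 1472.5 kWh
First 600 kWh × $0.066 = $39.60
Next 500 kWh × $0.093 = $46.50
Remaining 372.5 kWh × $0.132 = $49.17
Energy charge = $135.27; + service $22.57 = $157.84

$157.84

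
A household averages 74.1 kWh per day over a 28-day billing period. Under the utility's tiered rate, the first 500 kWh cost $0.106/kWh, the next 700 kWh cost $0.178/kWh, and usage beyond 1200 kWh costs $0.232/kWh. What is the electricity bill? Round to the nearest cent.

$380.55

Usage = 74.1 kWh/day × 28 days = 2074.8 kWh
First 500 kWh × $0.106 = $53.00
Next 700 kWh × $0.178 = $124.60
Remaining 874.8 kWh × $0.232 = $202.95
Total = $380.55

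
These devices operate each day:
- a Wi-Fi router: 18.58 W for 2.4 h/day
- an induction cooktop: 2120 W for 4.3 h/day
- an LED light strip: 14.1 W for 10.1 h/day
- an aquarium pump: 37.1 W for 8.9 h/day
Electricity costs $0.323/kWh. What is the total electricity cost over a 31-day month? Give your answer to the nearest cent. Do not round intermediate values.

$96.46

Wi-Fi router: 18.58 W × 2.4 h × 31 d = 1,382 Wh = 1.382 kWh
induction cooktop: 2120 W × 4.3 h × 31 d = 282,596 Wh = 282.6 kWh
LED light strip: 14.1 W × 10.1 h × 31 d = 4,415 Wh = 4.415 kWh
aquarium pump: 37.1 W × 8.9 h × 31 d = 10,236 Wh = 10.24 kWh
Total energy = 1.382 + 282.6 + 4.415 + 10.24 = 298.6 kWh
Cost = 298.6 kWh × $0.323 = $96.46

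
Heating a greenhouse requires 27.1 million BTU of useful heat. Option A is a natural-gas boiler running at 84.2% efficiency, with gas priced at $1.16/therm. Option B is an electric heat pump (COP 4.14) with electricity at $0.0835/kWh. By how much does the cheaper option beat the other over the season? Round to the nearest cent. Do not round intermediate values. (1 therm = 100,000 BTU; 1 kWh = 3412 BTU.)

Heat load = 27.1 × 10⁶ BTU = 27,100,000 BTU
Gas: input = 27,100,000 / 0.842 = 32,185,273 BTU = 321.9 therm → 321.9 × $1.16 = $373.35
Heat pump: 27,100,000 BTU / 3412 = 7,943 kWh heat; / 4.14 = 1,918 kWh in → × $0.0835 = $160.19
Difference = |$373.35 − $160.19| = $213.16

$213.16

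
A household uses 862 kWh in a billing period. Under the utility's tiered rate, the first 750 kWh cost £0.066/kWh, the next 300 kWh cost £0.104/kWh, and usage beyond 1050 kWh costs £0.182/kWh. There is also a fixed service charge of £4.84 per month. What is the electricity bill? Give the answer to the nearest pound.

First 750 kWh × £0.066 = £49.50
Next 112 kWh × £0.104 = £11.65
Remaining tier: 0 kWh (not reached)
Energy charge = £61.15; + service £4.84 = £65.99 ≈ £66

£66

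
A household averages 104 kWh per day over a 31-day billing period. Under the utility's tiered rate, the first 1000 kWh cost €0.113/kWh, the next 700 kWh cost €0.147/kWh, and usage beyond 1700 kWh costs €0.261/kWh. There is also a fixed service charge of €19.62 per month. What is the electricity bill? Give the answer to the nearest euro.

Usage = 104 kWh/day × 31 days = 3224 kWh
First 1000 kWh × €0.113 = €113.00
Next 700 kWh × €0.147 = €102.90
Remaining 1524 kWh × €0.261 = €397.76
Energy charge = €613.66; + service €19.62 = €633.28 ≈ €633

€633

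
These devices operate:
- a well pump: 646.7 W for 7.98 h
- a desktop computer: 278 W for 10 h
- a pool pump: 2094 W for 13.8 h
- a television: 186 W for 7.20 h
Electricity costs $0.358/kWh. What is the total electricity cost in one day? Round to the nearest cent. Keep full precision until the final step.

$13.67

well pump: 646.7 W × 7.98 h = 5,161 Wh = 5.161 kWh
desktop computer: 278 W × 10 h = 2,780 Wh = 2.78 kWh
pool pump: 2094 W × 13.8 h = 28,897 Wh = 28.9 kWh
television: 186 W × 7.20 h = 1,339 Wh = 1.339 kWh
Total energy = 5.161 + 2.78 + 28.9 + 1.339 = 38.18 kWh
Cost = 38.18 kWh × $0.358 = $13.67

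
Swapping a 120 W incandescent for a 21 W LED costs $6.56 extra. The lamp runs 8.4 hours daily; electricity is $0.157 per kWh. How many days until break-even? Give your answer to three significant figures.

Power saved = 120 − 21 = 99 W
Daily energy saved = 99 W × 8.4 h = 831.6 Wh = 0.8316 kWh
Daily savings = 0.8316 × $0.157 = $0.1306
Payback = $6.56 / $0.1306 per day = 50.24 days

50.2 days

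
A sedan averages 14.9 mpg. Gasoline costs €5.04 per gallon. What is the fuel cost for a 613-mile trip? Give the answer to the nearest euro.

€207

Fuel = 613 mi / 14.9 mpg = 41.14 gal
Cost = 41.14 gal × €5.04/gal = €207.35 ≈ €207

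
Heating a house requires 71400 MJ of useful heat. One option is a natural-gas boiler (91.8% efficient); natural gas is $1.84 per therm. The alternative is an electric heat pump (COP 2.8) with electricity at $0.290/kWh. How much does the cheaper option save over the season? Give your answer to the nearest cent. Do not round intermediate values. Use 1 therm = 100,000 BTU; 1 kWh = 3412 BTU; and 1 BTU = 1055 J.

$697.86

Heat load = 71400 MJ = 71,400,000,000 J / 1055 = 67,677,725 BTU
Gas: input = 67,677,725 / 0.918 = 73,723,012 BTU = 737.2 therm → 737.2 × $1.84 = $1,356.50
Heat pump: 67,677,725 BTU / 3412 = 19,840 kWh heat; / 2.8 = 7,084 kWh in → × $0.290 = $2,054.36
Difference = |$1,356.50 − $2,054.36| = $697.86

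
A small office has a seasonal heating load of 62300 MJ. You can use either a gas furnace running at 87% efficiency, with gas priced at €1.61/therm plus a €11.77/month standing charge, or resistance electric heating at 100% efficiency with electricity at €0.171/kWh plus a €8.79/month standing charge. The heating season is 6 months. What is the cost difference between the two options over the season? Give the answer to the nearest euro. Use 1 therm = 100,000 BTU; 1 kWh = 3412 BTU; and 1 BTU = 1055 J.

€1849

Heat load = 62300 MJ = 62,300,000,000 J / 1055 = 59,052,133 BTU
Gas: input = 59,052,133 / 0.87 = 67,876,015 BTU = 678.8 therm → 678.8 × €1.61 = €1,092.80; + 6 × €11.77 standing = €1,163.42
Electric: 59,052,133 BTU / 3412 = 17,310 kWh → × €0.171 = €2,959.53; + 6 × €8.79 standing = €3,012.27
Difference = |€1,163.42 − €3,012.27| = €1,848.85 ≈ €1849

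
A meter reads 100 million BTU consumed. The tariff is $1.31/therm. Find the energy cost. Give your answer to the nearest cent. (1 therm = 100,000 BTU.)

$1310.00

100 million BTU × (10 therm/million BTU) = 1,000 therm
Cost = 1,000 therm × $1.31/therm = $1,310.00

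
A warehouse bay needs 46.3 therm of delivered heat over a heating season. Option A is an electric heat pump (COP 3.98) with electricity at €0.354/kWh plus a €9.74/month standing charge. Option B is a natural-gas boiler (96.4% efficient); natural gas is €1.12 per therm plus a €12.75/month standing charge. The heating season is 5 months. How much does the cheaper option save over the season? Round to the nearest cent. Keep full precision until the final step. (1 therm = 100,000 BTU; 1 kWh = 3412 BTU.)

€51.85

Heat load = 46.3 therm × 100,000 = 4,630,000 BTU
Gas: input = 4,630,000 / 0.964 = 4,802,905 BTU = 48.03 therm → 48.03 × €1.12 = €53.79; + 5 × €12.75 standing = €117.54
Heat pump: 4,630,000 BTU / 3412 = 1,357 kWh heat; / 3.98 = 340.9 kWh in → × €0.354 = €120.70; + 5 × €9.74 standing = €169.40
Difference = |€117.54 − €169.40| = €51.85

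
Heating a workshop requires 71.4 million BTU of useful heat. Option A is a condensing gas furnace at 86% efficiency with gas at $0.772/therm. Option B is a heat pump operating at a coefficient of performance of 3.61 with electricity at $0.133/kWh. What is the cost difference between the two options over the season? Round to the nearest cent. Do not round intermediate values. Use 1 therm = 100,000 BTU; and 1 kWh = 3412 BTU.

$130.02

Heat load = 71.4 × 10⁶ BTU = 71,400,000 BTU
Gas: input = 71,400,000 / 0.86 = 83,023,256 BTU = 830.2 therm → 830.2 × $0.772 = $640.94
Heat pump: 71,400,000 BTU / 3412 = 20,930 kWh heat; / 3.61 = 5,797 kWh in → × $0.133 = $770.96
Difference = |$640.94 − $770.96| = $130.02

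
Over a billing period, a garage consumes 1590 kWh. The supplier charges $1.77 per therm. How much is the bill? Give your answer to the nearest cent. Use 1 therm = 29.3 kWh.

1590 kWh × (0.03413 therm/kWh) = 54.27 therm
Cost = 54.27 therm × $1.77/therm = $96.05

$96.05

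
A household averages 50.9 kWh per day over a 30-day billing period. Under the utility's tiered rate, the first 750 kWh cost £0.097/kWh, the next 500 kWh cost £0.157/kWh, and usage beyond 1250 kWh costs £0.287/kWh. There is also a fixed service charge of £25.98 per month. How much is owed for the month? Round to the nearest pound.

£257

Usage = 50.9 kWh/day × 30 days = 1527 kWh
First 750 kWh × £0.097 = £72.75
Next 500 kWh × £0.157 = £78.50
Remaining 277 kWh × £0.287 = £79.50
Energy charge = £230.75; + service £25.98 = £256.73 ≈ £257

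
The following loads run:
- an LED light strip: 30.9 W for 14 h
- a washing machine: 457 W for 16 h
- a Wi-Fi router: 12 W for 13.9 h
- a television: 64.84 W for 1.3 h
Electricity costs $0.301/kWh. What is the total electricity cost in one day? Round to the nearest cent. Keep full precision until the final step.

LED light strip: 30.9 W × 14 h = 433 Wh = 0.4326 kWh
washing machine: 457 W × 16 h = 7,312 Wh = 7.312 kWh
Wi-Fi router: 12 W × 13.9 h = 167 Wh = 0.1668 kWh
television: 64.84 W × 1.3 h = 84 Wh = 0.08429 kWh
Total energy = 0.4326 + 7.312 + 0.1668 + 0.08429 = 7.996 kWh
Cost = 7.996 kWh × $0.301 = $2.41

$2.41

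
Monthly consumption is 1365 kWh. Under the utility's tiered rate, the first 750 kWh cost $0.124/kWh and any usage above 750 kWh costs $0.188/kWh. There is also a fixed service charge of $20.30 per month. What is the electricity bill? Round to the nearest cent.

First 750 kWh × $0.124 = $93.00
Remaining 615 kWh × $0.188 = $115.62
Energy charge = $208.62; + service $20.30 = $228.92

$228.92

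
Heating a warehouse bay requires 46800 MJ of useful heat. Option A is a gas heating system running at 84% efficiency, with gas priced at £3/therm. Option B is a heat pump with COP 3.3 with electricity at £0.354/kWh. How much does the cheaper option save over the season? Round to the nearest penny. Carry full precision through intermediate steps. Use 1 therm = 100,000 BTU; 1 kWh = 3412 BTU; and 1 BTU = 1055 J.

£189.62

Heat load = 46800 MJ = 46,800,000,000 J / 1055 = 44,360,190 BTU
Gas: input = 44,360,190 / 0.84 = 52,809,749 BTU = 528.1 therm → 528.1 × £3 = £1,584.29
Heat pump: 44,360,190 BTU / 3412 = 13,000 kWh heat; / 3.3 = 3,940 kWh in → × £0.354 = £1,394.68
Difference = |£1,584.29 − £1,394.68| = £189.62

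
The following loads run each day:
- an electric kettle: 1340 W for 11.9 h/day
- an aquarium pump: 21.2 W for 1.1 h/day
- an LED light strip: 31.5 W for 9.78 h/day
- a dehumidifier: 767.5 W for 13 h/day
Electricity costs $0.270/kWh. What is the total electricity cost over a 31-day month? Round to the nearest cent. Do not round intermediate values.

electric kettle: 1340 W × 11.9 h × 31 d = 494,326 Wh = 494.3 kWh
aquarium pump: 21.2 W × 1.1 h × 31 d = 723 Wh = 0.7229 kWh
LED light strip: 31.5 W × 9.78 h × 31 d = 9,550 Wh = 9.55 kWh
dehumidifier: 767.5 W × 13 h × 31 d = 309,302 Wh = 309.3 kWh
Total energy = 494.3 + 0.7229 + 9.55 + 309.3 = 813.9 kWh
Cost = 813.9 kWh × $0.270 = $219.75

$219.75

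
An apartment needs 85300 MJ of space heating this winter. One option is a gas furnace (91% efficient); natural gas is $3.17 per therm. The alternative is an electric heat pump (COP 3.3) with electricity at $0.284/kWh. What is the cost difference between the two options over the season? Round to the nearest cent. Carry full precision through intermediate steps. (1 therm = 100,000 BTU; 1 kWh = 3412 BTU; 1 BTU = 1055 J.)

$777.18

Heat load = 85300 MJ = 85,300,000,000 J / 1055 = 80,853,081 BTU
Gas: input = 80,853,081 / 0.91 = 88,849,539 BTU = 888.5 therm → 888.5 × $3.17 = $2,816.53
Heat pump: 80,853,081 BTU / 3412 = 23,700 kWh heat; / 3.3 = 7,181 kWh in → × $0.284 = $2,039.35
Difference = |$2,816.53 − $2,039.35| = $777.18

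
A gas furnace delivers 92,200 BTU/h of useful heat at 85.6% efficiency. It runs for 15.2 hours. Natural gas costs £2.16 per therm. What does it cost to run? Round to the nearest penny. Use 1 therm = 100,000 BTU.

Heat delivered = 92,200 BTU/h × 15.2 h = 1,401,440 BTU
Gas input = 1,401,440 / 0.856 = 1,637,196 BTU
= 1,637,196 / 100,000 = 16.37 therm
Cost = 16.37 × £2.16/therm = £35.36

£35.36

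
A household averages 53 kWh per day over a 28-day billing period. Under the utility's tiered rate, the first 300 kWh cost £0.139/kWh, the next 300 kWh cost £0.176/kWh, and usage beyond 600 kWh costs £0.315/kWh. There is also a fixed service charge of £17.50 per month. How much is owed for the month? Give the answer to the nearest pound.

£390

Usage = 53 kWh/day × 28 days = 1484 kWh
First 300 kWh × £0.139 = £41.70
Next 300 kWh × £0.176 = £52.80
Remaining 884 kWh × £0.315 = £278.46
Energy charge = £372.96; + service £17.50 = £390.46 ≈ £390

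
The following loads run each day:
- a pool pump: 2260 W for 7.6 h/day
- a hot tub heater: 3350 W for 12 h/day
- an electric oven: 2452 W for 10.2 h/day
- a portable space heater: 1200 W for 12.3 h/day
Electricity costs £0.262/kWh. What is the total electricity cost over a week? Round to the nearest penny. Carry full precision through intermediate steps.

pool pump: 2260 W × 7.6 h × 7 d = 120,232 Wh = 120.2 kWh
hot tub heater: 3350 W × 12 h × 7 d = 281,400 Wh = 281.4 kWh
electric oven: 2452 W × 10.2 h × 7 d = 175,073 Wh = 175.1 kWh
portable space heater: 1200 W × 12.3 h × 7 d = 103,320 Wh = 103.3 kWh
Total energy = 120.2 + 281.4 + 175.1 + 103.3 = 680 kWh
Cost = 680 kWh × £0.262 = £178.17

£178.17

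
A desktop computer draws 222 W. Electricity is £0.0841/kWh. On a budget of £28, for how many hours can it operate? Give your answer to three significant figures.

1500 h

Energy budget = £28 / £0.0841 per kWh = 332.9 kWh = 332,937 Wh
Runtime = 332,937 Wh / 222 W = 1,500 h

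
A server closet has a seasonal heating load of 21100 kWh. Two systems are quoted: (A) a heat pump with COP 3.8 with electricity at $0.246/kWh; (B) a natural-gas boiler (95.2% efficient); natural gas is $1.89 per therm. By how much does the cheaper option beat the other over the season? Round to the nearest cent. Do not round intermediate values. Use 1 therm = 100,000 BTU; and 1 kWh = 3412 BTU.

$63.33

Heat load = 21100 kWh × 3412 = 71,993,200 BTU
Gas: input = 71,993,200 / 0.952 = 75,623,109 BTU = 756.2 therm → 756.2 × $1.89 = $1,429.28
Heat pump: 71,993,200 BTU / 3412 = 21,100 kWh heat; / 3.8 = 5,553 kWh in → × $0.246 = $1,365.95
Difference = |$1,429.28 − $1,365.95| = $63.33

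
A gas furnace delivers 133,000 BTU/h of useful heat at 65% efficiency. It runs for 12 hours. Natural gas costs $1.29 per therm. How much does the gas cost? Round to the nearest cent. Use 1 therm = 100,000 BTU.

Heat delivered = 133,000 BTU/h × 12 h = 1,596,000 BTU
Gas input = 1,596,000 / 0.65 = 2,455,385 BTU
= 2,455,385 / 100,000 = 24.55 therm
Cost = 24.55 × $1.29/therm = $31.67

$31.67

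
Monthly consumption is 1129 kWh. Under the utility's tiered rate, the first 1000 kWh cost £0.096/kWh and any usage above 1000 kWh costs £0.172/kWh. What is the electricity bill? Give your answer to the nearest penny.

First 1000 kWh × £0.096 = £96.00
Remaining 129 kWh × £0.172 = £22.19
Total = £118.19

£118.19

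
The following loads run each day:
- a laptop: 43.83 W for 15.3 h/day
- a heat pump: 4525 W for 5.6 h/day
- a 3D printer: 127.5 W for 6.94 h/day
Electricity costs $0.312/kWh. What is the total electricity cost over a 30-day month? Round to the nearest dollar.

laptop: 43.83 W × 15.3 h × 30 d = 20,118 Wh = 20.12 kWh
heat pump: 4525 W × 5.6 h × 30 d = 760,200 Wh = 760.2 kWh
3D printer: 127.5 W × 6.94 h × 30 d = 26,546 Wh = 26.55 kWh
Total energy = 20.12 + 760.2 + 26.55 = 806.9 kWh
Cost = 806.9 kWh × $0.312 = $251.74 ≈ $252

$252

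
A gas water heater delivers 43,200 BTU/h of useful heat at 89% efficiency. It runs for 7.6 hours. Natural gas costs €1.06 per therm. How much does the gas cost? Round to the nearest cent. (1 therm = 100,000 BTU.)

€3.91

Heat delivered = 43,200 BTU/h × 7.6 h = 328,320 BTU
Gas input = 328,320 / 0.89 = 368,899 BTU
= 368,899 / 100,000 = 3.689 therm
Cost = 3.689 × €1.06/therm = €3.91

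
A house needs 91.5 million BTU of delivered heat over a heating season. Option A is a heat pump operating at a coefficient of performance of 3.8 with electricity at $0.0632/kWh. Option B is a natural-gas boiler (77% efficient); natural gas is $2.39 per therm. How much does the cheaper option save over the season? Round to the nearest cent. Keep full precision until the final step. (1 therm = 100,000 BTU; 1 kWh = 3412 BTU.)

$2394.05

Heat load = 91.5 × 10⁶ BTU = 91,500,000 BTU
Gas: input = 91,500,000 / 0.77 = 118,831,169 BTU = 1,188 therm → 1,188 × $2.39 = $2,840.06
Heat pump: 91,500,000 BTU / 3412 = 26,820 kWh heat; / 3.8 = 7,057 kWh in → × $0.0632 = $446.01
Difference = |$2,840.06 − $446.01| = $2,394.05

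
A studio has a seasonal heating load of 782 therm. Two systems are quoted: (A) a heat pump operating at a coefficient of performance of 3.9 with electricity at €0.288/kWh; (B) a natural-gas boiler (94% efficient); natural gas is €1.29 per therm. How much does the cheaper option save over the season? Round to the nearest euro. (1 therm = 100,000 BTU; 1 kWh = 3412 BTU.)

€619

Heat load = 782 therm × 100,000 = 78,200,000 BTU
Gas: input = 78,200,000 / 0.94 = 83,191,489 BTU = 831.9 therm → 831.9 × €1.29 = €1,073.17
Heat pump: 78,200,000 BTU / 3412 = 22,920 kWh heat; / 3.9 = 5,877 kWh in → × €0.288 = €1,692.49
Difference = |€1,073.17 − €1,692.49| = €619.32 ≈ €619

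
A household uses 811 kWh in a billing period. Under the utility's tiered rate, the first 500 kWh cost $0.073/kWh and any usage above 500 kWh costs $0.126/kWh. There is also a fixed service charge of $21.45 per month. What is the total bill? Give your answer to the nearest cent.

$97.14

First 500 kWh × $0.073 = $36.50
Remaining 311 kWh × $0.126 = $39.19
Energy charge = $75.69; + service $21.45 = $97.14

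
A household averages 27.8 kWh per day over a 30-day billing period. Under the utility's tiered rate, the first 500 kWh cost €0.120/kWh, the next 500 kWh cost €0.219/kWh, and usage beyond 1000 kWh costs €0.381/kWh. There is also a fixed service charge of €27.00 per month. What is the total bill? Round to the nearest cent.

€160.15

Usage = 27.8 kWh/day × 30 days = 834 kWh
First 500 kWh × €0.120 = €60.00
Next 334 kWh × €0.219 = €73.15
Remaining tier: 0 kWh (not reached)
Energy charge = €133.15; + service €27.00 = €160.15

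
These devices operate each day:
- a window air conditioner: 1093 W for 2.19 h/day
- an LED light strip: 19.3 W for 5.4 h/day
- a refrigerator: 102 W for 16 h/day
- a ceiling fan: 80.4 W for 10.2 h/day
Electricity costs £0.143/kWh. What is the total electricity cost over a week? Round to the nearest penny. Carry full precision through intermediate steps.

window air conditioner: 1093 W × 2.19 h × 7 d = 16,756 Wh = 16.76 kWh
LED light strip: 19.3 W × 5.4 h × 7 d = 730 Wh = 0.7295 kWh
refrigerator: 102 W × 16 h × 7 d = 11,424 Wh = 11.42 kWh
ceiling fan: 80.4 W × 10.2 h × 7 d = 5,741 Wh = 5.741 kWh
Total energy = 16.76 + 0.7295 + 11.42 + 5.741 = 34.65 kWh
Cost = 34.65 kWh × £0.143 = £4.95

£4.95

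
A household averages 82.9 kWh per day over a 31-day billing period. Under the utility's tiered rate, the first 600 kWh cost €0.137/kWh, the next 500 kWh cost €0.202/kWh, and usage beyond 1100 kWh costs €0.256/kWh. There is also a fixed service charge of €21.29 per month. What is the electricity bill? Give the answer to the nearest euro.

Usage = 82.9 kWh/day × 31 days = 2569.9 kWh
First 600 kWh × €0.137 = €82.20
Next 500 kWh × €0.202 = €101.00
Remaining 1469.9 kWh × €0.256 = €376.29
Energy charge = €559.49; + service €21.29 = €580.78 ≈ €581

€581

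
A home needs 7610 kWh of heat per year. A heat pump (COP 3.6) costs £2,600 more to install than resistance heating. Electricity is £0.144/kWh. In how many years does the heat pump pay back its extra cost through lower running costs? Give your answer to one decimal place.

Resistance: 7610 kWh × £0.144 = £1,095.84/yr
Heat pump: 7610 / 3.6 = 2114 kWh in → × £0.144 = £304.40/yr
Annual savings = £791.44
Payback = £2,600 / £791.44 = 3.29 years

3.3 years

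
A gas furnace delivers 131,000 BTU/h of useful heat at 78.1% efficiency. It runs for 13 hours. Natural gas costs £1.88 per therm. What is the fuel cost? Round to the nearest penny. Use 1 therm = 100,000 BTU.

£40.99

Heat delivered = 131,000 BTU/h × 13 h = 1,703,000 BTU
Gas input = 1,703,000 / 0.781 = 2,180,538 BTU
= 2,180,538 / 100,000 = 21.81 therm
Cost = 21.81 × £1.88/therm = £40.99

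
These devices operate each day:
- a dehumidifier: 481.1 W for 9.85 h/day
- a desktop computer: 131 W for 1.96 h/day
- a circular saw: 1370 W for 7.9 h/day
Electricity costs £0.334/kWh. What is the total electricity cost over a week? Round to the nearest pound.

£37

dehumidifier: 481.1 W × 9.85 h × 7 d = 33,172 Wh = 33.17 kWh
desktop computer: 131 W × 1.96 h × 7 d = 1,797 Wh = 1.797 kWh
circular saw: 1370 W × 7.9 h × 7 d = 75,761 Wh = 75.76 kWh
Total energy = 33.17 + 1.797 + 75.76 = 110.7 kWh
Cost = 110.7 kWh × £0.334 = £36.98 ≈ £37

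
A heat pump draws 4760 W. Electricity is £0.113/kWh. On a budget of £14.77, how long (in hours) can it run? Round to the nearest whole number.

Energy budget = £14.77 / £0.113 per kWh = 130.7 kWh = 130,708 Wh
Runtime = 130,708 Wh / 4760 W = 27.46 h

27 h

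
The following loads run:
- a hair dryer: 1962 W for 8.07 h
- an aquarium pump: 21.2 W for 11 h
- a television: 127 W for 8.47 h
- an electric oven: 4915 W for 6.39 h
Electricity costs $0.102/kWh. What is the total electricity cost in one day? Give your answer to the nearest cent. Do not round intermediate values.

$4.95

hair dryer: 1962 W × 8.07 h = 15,833 Wh = 15.83 kWh
aquarium pump: 21.2 W × 11 h = 233 Wh = 0.2332 kWh
television: 127 W × 8.47 h = 1,076 Wh = 1.076 kWh
electric oven: 4915 W × 6.39 h = 31,407 Wh = 31.41 kWh
Total energy = 15.83 + 0.2332 + 1.076 + 31.41 = 48.55 kWh
Cost = 48.55 kWh × $0.102 = $4.95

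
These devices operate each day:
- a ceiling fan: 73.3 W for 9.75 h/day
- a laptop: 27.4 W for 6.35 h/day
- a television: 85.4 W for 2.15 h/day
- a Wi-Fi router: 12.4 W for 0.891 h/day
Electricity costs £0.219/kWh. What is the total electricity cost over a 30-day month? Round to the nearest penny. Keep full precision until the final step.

£7.12

ceiling fan: 73.3 W × 9.75 h × 30 d = 21,440 Wh = 21.44 kWh
laptop: 27.4 W × 6.35 h × 30 d = 5,220 Wh = 5.22 kWh
television: 85.4 W × 2.15 h × 30 d = 5,508 Wh = 5.508 kWh
Wi-Fi router: 12.4 W × 0.891 h × 30 d = 331 Wh = 0.3315 kWh
Total energy = 21.44 + 5.22 + 5.508 + 0.3315 = 32.5 kWh
Cost = 32.5 kWh × £0.219 = £7.12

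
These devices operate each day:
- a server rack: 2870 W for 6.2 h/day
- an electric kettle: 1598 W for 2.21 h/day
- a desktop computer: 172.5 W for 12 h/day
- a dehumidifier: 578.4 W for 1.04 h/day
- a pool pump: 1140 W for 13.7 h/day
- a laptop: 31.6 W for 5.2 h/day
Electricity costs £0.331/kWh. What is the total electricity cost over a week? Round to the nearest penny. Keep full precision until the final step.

server rack: 2870 W × 6.2 h × 7 d = 124,558 Wh = 124.6 kWh
electric kettle: 1598 W × 2.21 h × 7 d = 24,721 Wh = 24.72 kWh
desktop computer: 172.5 W × 12 h × 7 d = 14,490 Wh = 14.49 kWh
dehumidifier: 578.4 W × 1.04 h × 7 d = 4,211 Wh = 4.211 kWh
pool pump: 1140 W × 13.7 h × 7 d = 109,326 Wh = 109.3 kWh
laptop: 31.6 W × 5.2 h × 7 d = 1,150 Wh = 1.15 kWh
Total energy = 124.6 + 24.72 + 14.49 + 4.211 + 109.3 + 1.15 = 278.5 kWh
Cost = 278.5 kWh × £0.331 = £92.17

£92.17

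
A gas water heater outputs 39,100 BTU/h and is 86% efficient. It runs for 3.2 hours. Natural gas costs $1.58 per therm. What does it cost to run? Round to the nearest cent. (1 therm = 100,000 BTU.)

$2.30

Heat delivered = 39,100 BTU/h × 3.2 h = 125,120 BTU
Gas input = 125,120 / 0.86 = 145,488 BTU
= 145,488 / 100,000 = 1.455 therm
Cost = 1.455 × $1.58/therm = $2.30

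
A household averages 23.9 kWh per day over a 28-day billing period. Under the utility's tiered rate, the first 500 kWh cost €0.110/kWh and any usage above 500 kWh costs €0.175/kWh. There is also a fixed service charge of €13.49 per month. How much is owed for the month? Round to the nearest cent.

€98.10

Usage = 23.9 kWh/day × 28 days = 669.2 kWh
First 500 kWh × €0.110 = €55.00
Remaining 169.2 kWh × €0.175 = €29.61
Energy charge = €84.61; + service €13.49 = €98.10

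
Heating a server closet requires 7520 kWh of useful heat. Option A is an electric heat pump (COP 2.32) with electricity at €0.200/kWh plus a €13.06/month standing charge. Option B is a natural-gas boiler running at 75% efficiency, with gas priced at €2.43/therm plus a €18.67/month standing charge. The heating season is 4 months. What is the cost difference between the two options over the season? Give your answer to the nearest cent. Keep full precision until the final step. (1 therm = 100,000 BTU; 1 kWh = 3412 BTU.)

Heat load = 7520 kWh × 3412 = 25,658,240 BTU
Gas: input = 25,658,240 / 0.75 = 34,210,987 BTU = 342.1 therm → 342.1 × €2.43 = €831.33; + 4 × €18.67 standing = €906.01
Heat pump: 25,658,240 BTU / 3412 = 7,520 kWh heat; / 2.32 = 3,241 kWh in → × €0.200 = €648.28; + 4 × €13.06 standing = €700.52
Difference = |€906.01 − €700.52| = €205.49

€205.49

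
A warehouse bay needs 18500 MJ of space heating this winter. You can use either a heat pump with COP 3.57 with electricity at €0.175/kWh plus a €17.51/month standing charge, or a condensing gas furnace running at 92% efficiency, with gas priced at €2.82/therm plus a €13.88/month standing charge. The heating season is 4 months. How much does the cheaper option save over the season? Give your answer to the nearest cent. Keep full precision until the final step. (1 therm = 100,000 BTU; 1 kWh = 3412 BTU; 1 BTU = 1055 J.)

€271.05

Heat load = 18500 MJ = 18,500,000,000 J / 1055 = 17,535,545 BTU
Gas: input = 17,535,545 / 0.92 = 19,060,375 BTU = 190.6 therm → 190.6 × €2.82 = €537.50; + 4 × €13.88 standing = €593.02
Heat pump: 17,535,545 BTU / 3412 = 5,139 kWh heat; / 3.57 = 1,440 kWh in → × €0.175 = €251.93; + 4 × €17.51 standing = €321.97
Difference = |€593.02 − €321.97| = €271.05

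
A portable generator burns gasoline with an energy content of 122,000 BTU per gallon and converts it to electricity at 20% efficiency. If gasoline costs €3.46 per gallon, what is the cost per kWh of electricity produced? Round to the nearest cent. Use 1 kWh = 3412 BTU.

€0.48

Electrical output per gallon = 122,000 BTU × 0.20 / 3412 BTU/kWh = 7.151 kWh
Cost per kWh = €3.46 / 7.151 kWh = €0.484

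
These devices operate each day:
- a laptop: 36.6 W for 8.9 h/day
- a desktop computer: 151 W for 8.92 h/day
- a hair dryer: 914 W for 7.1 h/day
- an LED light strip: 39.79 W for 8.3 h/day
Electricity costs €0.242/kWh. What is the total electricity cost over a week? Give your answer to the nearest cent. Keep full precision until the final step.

€14.39

laptop: 36.6 W × 8.9 h × 7 d = 2,280 Wh = 2.28 kWh
desktop computer: 151 W × 8.92 h × 7 d = 9,428 Wh = 9.428 kWh
hair dryer: 914 W × 7.1 h × 7 d = 45,426 Wh = 45.43 kWh
LED light strip: 39.79 W × 8.3 h × 7 d = 2,312 Wh = 2.312 kWh
Total energy = 2.28 + 9.428 + 45.43 + 2.312 = 59.45 kWh
Cost = 59.45 kWh × €0.242 = €14.39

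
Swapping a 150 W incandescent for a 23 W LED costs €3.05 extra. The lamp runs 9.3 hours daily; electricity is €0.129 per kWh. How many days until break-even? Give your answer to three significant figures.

20 days

Power saved = 150 − 23 = 127 W
Daily energy saved = 127 W × 9.3 h = 1181 Wh = 1.1811 kWh
Daily savings = 1.1811 × €0.129 = €0.1524
Payback = €3.05 / €0.1524 per day = 20.02 days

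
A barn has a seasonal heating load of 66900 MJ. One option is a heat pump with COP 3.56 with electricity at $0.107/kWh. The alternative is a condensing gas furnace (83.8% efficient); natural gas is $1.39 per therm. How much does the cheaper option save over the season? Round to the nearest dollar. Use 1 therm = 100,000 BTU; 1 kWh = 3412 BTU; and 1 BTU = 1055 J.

Heat load = 66900 MJ = 66,900,000,000 J / 1055 = 63,412,322 BTU
Gas: input = 63,412,322 / 0.838 = 75,671,029 BTU = 756.7 therm → 756.7 × $1.39 = $1,051.83
Heat pump: 63,412,322 BTU / 3412 = 18,590 kWh heat; / 3.56 = 5,221 kWh in → × $0.107 = $558.60
Difference = |$1,051.83 − $558.60| = $493.23 ≈ $493

$493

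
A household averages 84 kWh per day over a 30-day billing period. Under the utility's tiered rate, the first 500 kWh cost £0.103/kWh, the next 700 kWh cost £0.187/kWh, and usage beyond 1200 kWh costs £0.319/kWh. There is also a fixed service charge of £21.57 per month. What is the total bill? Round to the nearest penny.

Usage = 84 kWh/day × 30 days = 2520 kWh
First 500 kWh × £0.103 = £51.50
Next 700 kWh × £0.187 = £130.90
Remaining 1320 kWh × £0.319 = £421.08
Energy charge = £603.48; + service £21.57 = £625.05

£625.05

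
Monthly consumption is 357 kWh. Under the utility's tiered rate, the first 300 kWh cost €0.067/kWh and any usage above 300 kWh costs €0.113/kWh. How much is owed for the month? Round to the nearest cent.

€26.54

First 300 kWh × €0.067 = €20.10
Remaining 57 kWh × €0.113 = €6.44
Total = €26.54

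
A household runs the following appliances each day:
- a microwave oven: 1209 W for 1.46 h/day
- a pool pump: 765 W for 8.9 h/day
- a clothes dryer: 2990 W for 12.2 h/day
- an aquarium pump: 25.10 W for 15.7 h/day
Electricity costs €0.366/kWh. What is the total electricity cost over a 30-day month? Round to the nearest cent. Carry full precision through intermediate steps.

€498.99

microwave oven: 1209 W × 1.46 h × 30 d = 52,954 Wh = 52.95 kWh
pool pump: 765 W × 8.9 h × 30 d = 204,255 Wh = 204.3 kWh
clothes dryer: 2990 W × 12.2 h × 30 d = 1,094,340 Wh = 1,094 kWh
aquarium pump: 25.10 W × 15.7 h × 30 d = 11,822 Wh = 11.82 kWh
Total energy = 52.95 + 204.3 + 1,094 + 11.82 = 1,363 kWh
Cost = 1,363 kWh × €0.366 = €498.99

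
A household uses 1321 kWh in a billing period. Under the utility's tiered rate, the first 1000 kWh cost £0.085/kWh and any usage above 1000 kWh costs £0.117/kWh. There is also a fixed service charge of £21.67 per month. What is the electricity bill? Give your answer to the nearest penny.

£144.23

First 1000 kWh × £0.085 = £85.00
Remaining 321 kWh × £0.117 = £37.56
Energy charge = £122.56; + service £21.67 = £144.23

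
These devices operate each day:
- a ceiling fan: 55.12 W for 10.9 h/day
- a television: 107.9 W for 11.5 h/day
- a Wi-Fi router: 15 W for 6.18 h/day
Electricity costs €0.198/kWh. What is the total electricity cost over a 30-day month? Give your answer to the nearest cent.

€11.49

ceiling fan: 55.12 W × 10.9 h × 30 d = 18,024 Wh = 18.02 kWh
television: 107.9 W × 11.5 h × 30 d = 37,226 Wh = 37.23 kWh
Wi-Fi router: 15 W × 6.18 h × 30 d = 2,781 Wh = 2.781 kWh
Total energy = 18.02 + 37.23 + 2.781 = 58.03 kWh
Cost = 58.03 kWh × €0.198 = €11.49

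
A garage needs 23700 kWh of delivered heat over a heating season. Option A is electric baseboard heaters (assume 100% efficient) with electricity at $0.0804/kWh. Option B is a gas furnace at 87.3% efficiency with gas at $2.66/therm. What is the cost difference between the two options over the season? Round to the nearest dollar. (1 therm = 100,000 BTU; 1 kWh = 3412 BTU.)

$558

Heat load = 23700 kWh × 3412 = 80,864,400 BTU
Gas: input = 80,864,400 / 0.873 = 92,628,179 BTU = 926.3 therm → 926.3 × $2.66 = $2,463.91
Electric: 80,864,400 BTU / 3412 = 23,700 kWh → × $0.0804 = $1,905.48
Difference = |$2,463.91 − $1,905.48| = $558.43 ≈ $558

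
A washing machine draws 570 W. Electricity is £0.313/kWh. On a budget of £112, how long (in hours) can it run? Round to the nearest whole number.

Energy budget = £112 / £0.313 per kWh = 357.8 kWh = 357,827 Wh
Runtime = 357,827 Wh / 570 W = 627.8 h

628 h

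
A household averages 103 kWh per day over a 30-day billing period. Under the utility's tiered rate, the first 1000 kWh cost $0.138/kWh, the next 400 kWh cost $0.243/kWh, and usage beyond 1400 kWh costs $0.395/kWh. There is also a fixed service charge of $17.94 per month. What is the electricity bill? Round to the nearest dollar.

Usage = 103 kWh/day × 30 days = 3090 kWh
First 1000 kWh × $0.138 = $138.00
Next 400 kWh × $0.243 = $97.20
Remaining 1690 kWh × $0.395 = $667.55
Energy charge = $902.75; + service $17.94 = $920.69 ≈ $921

$921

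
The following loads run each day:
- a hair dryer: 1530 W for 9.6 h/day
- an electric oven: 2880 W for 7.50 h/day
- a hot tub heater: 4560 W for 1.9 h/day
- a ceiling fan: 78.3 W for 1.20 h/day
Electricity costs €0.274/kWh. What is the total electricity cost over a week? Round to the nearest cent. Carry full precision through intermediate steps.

hair dryer: 1530 W × 9.6 h × 7 d = 102,816 Wh = 102.8 kWh
electric oven: 2880 W × 7.50 h × 7 d = 151,200 Wh = 151.2 kWh
hot tub heater: 4560 W × 1.9 h × 7 d = 60,648 Wh = 60.65 kWh
ceiling fan: 78.3 W × 1.20 h × 7 d = 658 Wh = 0.6577 kWh
Total energy = 102.8 + 151.2 + 60.65 + 0.6577 = 315.3 kWh
Cost = 315.3 kWh × €0.274 = €86.40

€86.40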